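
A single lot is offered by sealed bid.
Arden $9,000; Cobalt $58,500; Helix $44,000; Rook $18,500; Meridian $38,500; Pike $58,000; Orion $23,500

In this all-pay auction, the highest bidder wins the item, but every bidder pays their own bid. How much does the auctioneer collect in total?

Total revenue: $250,000

Bids in order: 58,500 (Cobalt) > 58,000 (Pike) > 44,000 (Helix) > 38,500 (Meridian) > 23,500 (Orion) > 18,500 (Rook) > …
Every bidder forfeits their bid regardless of winning.
Revenue = 9,000 + 58,500 + 44,000 + 18,500 + 38,500 + 58,000 + 23,500 = $250,000.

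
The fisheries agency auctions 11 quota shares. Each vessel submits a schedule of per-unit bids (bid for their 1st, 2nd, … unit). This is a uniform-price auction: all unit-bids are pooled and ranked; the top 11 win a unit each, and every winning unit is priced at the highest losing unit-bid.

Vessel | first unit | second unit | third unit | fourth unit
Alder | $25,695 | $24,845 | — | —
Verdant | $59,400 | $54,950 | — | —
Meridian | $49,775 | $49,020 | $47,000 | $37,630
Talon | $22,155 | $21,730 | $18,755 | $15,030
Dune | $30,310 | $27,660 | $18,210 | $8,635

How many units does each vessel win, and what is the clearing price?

Alder 2, Dune 2, Meridian 4, Talon 1, Verdant 2; clearing price $21,730

Merging the schedules and taking the best 11: 59,400 (Verdant-1), 54,950 (Verdant-2), 49,775 (Meridian-1), 49,020 (Meridian-2), 47,000 (Meridian-3), 37,630 (Meridian-4), 30,310 (Dune-1), 27,660 (Dune-2), 25,695 (Alder-1), 24,845 (Alder-2), 22,155 (Talon-1)
Highest rejected unit-bid = $21,730.
Allocation: Alder 2, Dune 2, Meridian 4, Talon 1, Verdant 2.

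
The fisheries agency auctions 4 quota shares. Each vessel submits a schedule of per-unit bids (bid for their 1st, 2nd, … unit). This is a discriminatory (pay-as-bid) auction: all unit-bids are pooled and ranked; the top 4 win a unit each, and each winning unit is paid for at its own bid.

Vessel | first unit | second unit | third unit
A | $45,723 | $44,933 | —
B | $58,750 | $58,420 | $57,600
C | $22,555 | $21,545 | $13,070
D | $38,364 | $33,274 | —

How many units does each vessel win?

All unit-bids, highest first — top 4: 58,750 (B-1), 58,420 (B-2), 57,600 (B-3), 45,723 (A-1)
Next rejected bid: $44,933 (not a price — pay-as-bid).
Allocation: A 1, B 3.

A 1, B 3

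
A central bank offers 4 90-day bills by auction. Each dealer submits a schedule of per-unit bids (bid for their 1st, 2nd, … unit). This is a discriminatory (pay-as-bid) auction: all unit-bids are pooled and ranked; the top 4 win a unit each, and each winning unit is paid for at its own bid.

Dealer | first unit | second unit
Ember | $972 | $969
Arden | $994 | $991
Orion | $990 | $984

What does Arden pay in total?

All unit-bids, highest first — top 4: 994 (Arden-1), 991 (Arden-2), 990 (Orion-1), 984 (Orion-2)
Next rejected bid: $972 (not a price — pay-as-bid).
Arden's winning unit-bids: 994 + 991 = $1,985.

Arden pays $1,985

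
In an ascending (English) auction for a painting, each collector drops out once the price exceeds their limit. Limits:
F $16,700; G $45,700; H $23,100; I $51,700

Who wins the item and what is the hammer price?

Sorting limits: 51,700 (I) > 45,700 (G) > 23,100 (H) > 16,700 (F)
Bidding ends when G exits at $45,700; I takes it.

I wins at $45,700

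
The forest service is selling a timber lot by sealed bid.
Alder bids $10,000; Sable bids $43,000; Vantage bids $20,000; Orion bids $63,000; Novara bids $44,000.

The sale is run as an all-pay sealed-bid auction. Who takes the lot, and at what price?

Rule: the highest bidder wins the item, but every bidder pays their own bid.
Bids in order: 63,000 (Orion) > 44,000 (Novara) > 43,000 (Sable) > 20,000 (Vantage) > 10,000 (Alder)
Orion wins with the top bid; all bids are sunk regardless.

Orion pays $63,000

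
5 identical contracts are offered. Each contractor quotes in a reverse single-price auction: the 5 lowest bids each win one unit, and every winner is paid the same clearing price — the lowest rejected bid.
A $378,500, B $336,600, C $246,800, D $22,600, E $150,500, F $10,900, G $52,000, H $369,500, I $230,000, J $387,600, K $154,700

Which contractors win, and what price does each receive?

F, D, G, E, K; each is paid $230,000

Bids ranked low→high: 10,900 (F), 22,600 (D), 52,000 (G), 150,500 (E), 154,700 (K), 230,000 (I), 246,800 (C), …
Winners (5 units): F, D, G, E, K.
First losing bid is I's $230,000, which sets the uniform price.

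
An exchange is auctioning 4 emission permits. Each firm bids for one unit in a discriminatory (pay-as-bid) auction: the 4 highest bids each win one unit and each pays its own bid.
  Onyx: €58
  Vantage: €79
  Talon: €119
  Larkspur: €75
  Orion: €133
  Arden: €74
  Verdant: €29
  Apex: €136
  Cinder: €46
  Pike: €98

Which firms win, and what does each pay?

Apex €136, Orion €133, Talon €119, Pike €98

Ordering the bids: 136 (Apex), 133 (Orion), 119 (Talon), 98 (Pike), 79 (Vantage), 75 (Larkspur), …
The 4 highest are Apex, Orion, Talon, Pike.
Each winner pays its own bid: Apex €136, Orion €133, Talon €119, Pike €98.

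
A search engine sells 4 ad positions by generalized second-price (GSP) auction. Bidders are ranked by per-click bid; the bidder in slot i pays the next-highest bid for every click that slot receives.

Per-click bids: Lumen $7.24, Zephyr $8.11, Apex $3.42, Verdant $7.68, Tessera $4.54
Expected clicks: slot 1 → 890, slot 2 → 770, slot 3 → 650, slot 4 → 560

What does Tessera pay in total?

Per-click bids in order: $8.11 (Zephyr) > $7.68 (Verdant) > $7.24 (Lumen) > $4.54 (Tessera) > $3.42 (Apex)
Tessera holds slot 4 → pays next bid $3.42 × 560 clicks = $1915.20.

Tessera pays $1915.20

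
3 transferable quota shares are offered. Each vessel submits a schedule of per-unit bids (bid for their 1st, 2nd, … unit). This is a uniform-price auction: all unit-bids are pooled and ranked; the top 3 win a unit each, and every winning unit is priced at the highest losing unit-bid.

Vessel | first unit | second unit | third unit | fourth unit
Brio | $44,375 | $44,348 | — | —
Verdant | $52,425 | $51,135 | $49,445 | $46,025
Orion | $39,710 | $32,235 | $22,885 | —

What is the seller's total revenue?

Total revenue: $138,075

Merging the schedules and taking the best 3: 52,425 (Verdant-1), 51,135 (Verdant-2), 49,445 (Verdant-3)
Highest rejected unit-bid = $46,025.
Allocation: Verdant 3. Every unit priced at $46,025.
Revenue = 3 × 46,025 = $138,075.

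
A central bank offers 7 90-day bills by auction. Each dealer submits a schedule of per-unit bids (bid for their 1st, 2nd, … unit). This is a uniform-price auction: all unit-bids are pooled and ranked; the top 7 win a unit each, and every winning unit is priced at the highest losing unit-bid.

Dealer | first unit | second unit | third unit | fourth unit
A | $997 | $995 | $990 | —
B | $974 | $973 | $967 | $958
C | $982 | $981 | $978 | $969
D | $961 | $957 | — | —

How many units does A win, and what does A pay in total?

All unit-bids, highest first — top 7: 997 (A-1), 995 (A-2), 990 (A-3), 982 (C-1), 981 (C-2), 978 (C-3), 974 (B-1)
First bid not allocated: $973.
A wins 3 unit(s) at $973 each.

A: 3 units, pays $2,919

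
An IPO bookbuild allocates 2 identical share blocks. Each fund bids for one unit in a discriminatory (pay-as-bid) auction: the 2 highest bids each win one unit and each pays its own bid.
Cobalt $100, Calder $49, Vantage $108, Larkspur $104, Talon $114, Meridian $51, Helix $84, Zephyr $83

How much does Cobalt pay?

Cobalt pays $0

Ordering the bids: 114 (Talon), 108 (Vantage), 104 (Larkspur), 100 (Cobalt), …
The 2 highest are Talon, Vantage.
Cobalt does not win → $0.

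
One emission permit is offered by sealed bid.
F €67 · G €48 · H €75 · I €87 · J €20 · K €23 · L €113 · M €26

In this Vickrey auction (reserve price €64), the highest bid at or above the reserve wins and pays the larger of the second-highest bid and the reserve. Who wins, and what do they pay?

Rule: the highest bid at or above the reserve wins and pays the larger of the second-highest bid and the reserve.
Bids ranked: 113 (L) > 87 (I) > 75 (H) > 67 (F) > 48 (G) > 26 (M) > …
L has the top bid at or above the reserve (€113).
max(second-highest €87, reserve €64) = €87; the reserve does not bind.

L pays €87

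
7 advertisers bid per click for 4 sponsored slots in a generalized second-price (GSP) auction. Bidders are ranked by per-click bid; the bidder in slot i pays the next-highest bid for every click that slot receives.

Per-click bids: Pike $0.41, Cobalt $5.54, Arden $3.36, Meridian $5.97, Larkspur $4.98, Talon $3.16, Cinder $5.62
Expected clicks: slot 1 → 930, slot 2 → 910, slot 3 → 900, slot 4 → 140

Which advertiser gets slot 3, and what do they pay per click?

Per-click bids in order: $5.97 (Meridian) > $5.62 (Cinder) > $5.54 (Cobalt) > $4.98 (Larkspur) > $3.36 (Arden) > …
Slot 3 goes to the third-ranked bidder, Cobalt, who pays the next bid down: $4.98/click.

Cobalt; $4.98 per click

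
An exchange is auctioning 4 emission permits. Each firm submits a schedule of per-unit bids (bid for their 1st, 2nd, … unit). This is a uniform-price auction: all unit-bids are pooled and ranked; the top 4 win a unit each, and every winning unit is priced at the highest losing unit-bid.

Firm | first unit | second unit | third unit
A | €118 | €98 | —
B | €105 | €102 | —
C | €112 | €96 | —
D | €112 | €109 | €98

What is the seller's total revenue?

Total revenue: €420

All unit-bids, highest first — top 4: 118 (A-1), 112 (C-1), 112 (D-1), 109 (D-2)
The (k+1)-th unit-bid is €105.
Allocation: A 1, C 1, D 2. Every unit priced at €105.
Revenue = 4 × 105 = €420.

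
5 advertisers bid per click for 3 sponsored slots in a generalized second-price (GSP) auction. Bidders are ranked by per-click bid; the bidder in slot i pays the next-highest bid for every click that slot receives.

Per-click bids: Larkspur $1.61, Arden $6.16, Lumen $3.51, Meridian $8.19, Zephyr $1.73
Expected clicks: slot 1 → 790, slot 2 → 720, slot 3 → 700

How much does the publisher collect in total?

Total revenue: $8604.60

Sorting advertisers: $8.19 (Meridian) > $6.16 (Arden) > $3.51 (Lumen) > $1.73 (Zephyr) > …
Slot 1: Meridian pays $6.16 × 790 = $4866.40
Slot 2: Arden pays $3.51 × 720 = $2527.20
Slot 3: Lumen pays $1.73 × 700 = $1211.00
Total = $8604.60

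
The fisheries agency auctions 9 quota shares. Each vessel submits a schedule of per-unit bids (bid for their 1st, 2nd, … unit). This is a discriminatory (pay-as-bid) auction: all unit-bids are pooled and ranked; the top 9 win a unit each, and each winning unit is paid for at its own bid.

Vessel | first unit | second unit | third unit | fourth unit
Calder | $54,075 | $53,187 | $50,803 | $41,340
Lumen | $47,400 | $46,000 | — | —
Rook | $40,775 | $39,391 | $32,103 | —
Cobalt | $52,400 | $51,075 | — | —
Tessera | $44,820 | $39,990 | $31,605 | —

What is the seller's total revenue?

Total revenue: $441,100

Pooled unit-bids ranked (top 9): 54,075 (Calder-1), 53,187 (Calder-2), 52,400 (Cobalt-1), 51,075 (Cobalt-2), 50,803 (Calder-3), 47,400 (Lumen-1), 46,000 (Lumen-2), 44,820 (Tessera-1), 41,340 (Calder-4)
Next rejected bid: $40,775 (not a price — pay-as-bid).
Each winning unit pays its own bid.
Revenue = 54,075 + 53,187 + 52,400 + 51,075 + 50,803 + 47,400 + 46,000 + 44,820 + 41,340 = $441,100.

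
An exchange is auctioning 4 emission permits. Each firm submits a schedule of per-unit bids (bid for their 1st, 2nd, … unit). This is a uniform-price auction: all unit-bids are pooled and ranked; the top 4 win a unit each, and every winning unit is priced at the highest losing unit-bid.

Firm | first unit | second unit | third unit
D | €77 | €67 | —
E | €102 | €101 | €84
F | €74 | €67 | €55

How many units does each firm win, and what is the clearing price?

Pooled unit-bids ranked (top 4): 102 (E-1), 101 (E-2), 84 (E-3), 77 (D-1)
First bid not allocated: €74.
Allocation: D 1, E 3.

D 1, E 3; clearing price €74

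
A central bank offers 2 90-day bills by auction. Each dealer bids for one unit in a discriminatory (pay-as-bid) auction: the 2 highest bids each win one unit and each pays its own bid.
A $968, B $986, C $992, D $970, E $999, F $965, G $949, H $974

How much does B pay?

B pays $0

Bids ranked high→low: 999 (E), 992 (C), 986 (B), 974 (H), …
Winners (2 units): E, C.
B does not win → $0.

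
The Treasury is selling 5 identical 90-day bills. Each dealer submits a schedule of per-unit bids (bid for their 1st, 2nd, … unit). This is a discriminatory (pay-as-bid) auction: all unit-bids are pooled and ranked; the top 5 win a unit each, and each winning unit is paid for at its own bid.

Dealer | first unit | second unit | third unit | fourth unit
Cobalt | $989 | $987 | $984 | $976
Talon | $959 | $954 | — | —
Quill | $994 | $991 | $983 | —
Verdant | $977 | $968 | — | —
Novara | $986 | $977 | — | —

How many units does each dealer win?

Cobalt 2, Novara 1, Quill 2

Merging the schedules and taking the best 5: 994 (Quill-1), 991 (Quill-2), 989 (Cobalt-1), 987 (Cobalt-2), 986 (Novara-1)
Next rejected bid: $984 (not a price — pay-as-bid).
Allocation: Cobalt 2, Novara 1, Quill 2.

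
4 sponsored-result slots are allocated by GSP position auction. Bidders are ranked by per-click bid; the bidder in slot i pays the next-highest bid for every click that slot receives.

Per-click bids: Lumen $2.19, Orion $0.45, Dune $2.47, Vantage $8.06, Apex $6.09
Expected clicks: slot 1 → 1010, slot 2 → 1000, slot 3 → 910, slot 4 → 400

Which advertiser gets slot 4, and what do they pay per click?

Lumen; $0.45 per click

Ranked by bid: $8.06 (Vantage) > $6.09 (Apex) > $2.47 (Dune) > $2.19 (Lumen) > $0.45 (Orion)
Slot 4 goes to the fourth-ranked bidder, Lumen, who pays the next bid down: $0.45/click.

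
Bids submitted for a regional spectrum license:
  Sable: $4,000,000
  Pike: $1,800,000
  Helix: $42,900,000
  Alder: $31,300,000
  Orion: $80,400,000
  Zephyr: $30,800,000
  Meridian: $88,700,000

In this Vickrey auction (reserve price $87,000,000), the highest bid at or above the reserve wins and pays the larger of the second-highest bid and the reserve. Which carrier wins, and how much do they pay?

Meridian pays $87,000,000

Bids ranked: 88,700,000 (Meridian) > 80,400,000 (Orion) > 42,900,000 (Helix) > 31,300,000 (Alder) > 30,800,000 (Zephyr) > 4,000,000 (Sable) > …
Meridian has the top bid at or above the reserve ($88,700,000).
max(second-highest $80,400,000, reserve $87,000,000) = $87,000,000.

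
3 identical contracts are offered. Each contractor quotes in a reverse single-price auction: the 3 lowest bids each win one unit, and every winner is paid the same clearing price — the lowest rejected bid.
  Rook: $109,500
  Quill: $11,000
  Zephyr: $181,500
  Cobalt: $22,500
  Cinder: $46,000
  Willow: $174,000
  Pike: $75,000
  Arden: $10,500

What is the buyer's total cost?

Total cost: $138,000

Ordering the bids: 10,500 (Arden), 11,000 (Quill), 22,500 (Cobalt), 46,000 (Cinder), 75,000 (Pike), …
Lowest 3: Arden, Quill, Cobalt.
Clearing price = lowest rejected bid = $46,000.
Total cost = 3 × $46,000 = $138,000.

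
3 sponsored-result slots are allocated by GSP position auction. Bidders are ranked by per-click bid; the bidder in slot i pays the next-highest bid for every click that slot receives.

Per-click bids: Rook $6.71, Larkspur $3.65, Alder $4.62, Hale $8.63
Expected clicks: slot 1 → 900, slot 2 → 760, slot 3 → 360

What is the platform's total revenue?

Total revenue: $10864.20

Ranked by bid: $8.63 (Hale) > $6.71 (Rook) > $4.62 (Alder) > $3.65 (Larkspur)
Slot 1: Hale pays $6.71 × 900 = $6039.00
Slot 2: Rook pays $4.62 × 760 = $3511.20
Slot 3: Alder pays $3.65 × 360 = $1314.00
Total = $10864.20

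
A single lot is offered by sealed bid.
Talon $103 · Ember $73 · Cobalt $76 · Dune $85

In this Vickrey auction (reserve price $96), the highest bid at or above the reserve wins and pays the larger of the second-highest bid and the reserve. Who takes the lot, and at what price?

Vickrey auction (reserve price $96): the highest bid at or above the reserve wins and pays the larger of the second-highest bid and the reserve.
Bids in order: 103 (Talon) > 85 (Dune) > 76 (Cobalt) > 73 (Ember)
Highest eligible bid: Talon at $103.
Second-highest bid $85 is below the reserve $96, so the reserve binds → payment $96.

Talon pays $96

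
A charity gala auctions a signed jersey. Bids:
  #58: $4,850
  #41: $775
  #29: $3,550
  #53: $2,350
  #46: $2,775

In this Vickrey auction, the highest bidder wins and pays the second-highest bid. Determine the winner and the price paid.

#58 pays $3,550

Sorting bids: 4,850 (#58) > 3,550 (#29) > 2,775 (#46) > 2,350 (#53) > 775 (#41)
Second-price: #58 pays #29's bid of $3,550.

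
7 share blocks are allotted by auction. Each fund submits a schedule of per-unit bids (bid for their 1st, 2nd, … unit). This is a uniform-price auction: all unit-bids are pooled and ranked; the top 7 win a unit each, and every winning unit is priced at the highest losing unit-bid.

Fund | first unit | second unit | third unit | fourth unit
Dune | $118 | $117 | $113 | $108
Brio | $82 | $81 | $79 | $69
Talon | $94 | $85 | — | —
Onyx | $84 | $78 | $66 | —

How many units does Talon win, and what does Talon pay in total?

All unit-bids, highest first — top 7: 118 (Dune-1), 117 (Dune-2), 113 (Dune-3), 108 (Dune-4), 94 (Talon-1), 85 (Talon-2), 84 (Onyx-1)
The (k+1)-th unit-bid is $82.
Talon wins 2 unit(s) at $82 each.

Talon: 2 units, pays $164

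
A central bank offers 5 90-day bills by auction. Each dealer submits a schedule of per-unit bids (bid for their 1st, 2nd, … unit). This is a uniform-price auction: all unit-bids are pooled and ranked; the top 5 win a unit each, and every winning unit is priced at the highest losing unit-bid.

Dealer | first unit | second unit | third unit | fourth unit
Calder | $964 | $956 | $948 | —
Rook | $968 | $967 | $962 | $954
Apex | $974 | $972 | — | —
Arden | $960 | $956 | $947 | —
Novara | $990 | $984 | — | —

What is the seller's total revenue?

Total revenue: $4,835

Pooled unit-bids ranked (top 5): 990 (Novara-1), 984 (Novara-2), 974 (Apex-1), 972 (Apex-2), 968 (Rook-1)
First bid not allocated: $967.
Allocation: Apex 2, Novara 2, Rook 1. Every unit priced at $967.
Revenue = 5 × 967 = $4,835.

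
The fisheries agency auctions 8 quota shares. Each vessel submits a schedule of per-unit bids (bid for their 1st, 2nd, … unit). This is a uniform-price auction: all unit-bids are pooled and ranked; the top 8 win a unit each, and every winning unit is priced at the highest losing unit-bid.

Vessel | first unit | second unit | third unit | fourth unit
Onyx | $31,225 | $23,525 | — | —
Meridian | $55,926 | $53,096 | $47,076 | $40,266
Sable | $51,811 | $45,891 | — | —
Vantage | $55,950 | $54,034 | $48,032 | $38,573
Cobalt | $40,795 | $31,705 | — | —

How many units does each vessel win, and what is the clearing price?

Meridian 3, Sable 2, Vantage 3; clearing price $40,795

All unit-bids, highest first — top 8: 55,950 (Vantage-1), 55,926 (Meridian-1), 54,034 (Vantage-2), 53,096 (Meridian-2), 51,811 (Sable-1), 48,032 (Vantage-3), 47,076 (Meridian-3), 45,891 (Sable-2)
First bid not allocated: $40,795.
Allocation: Meridian 3, Sable 2, Vantage 3.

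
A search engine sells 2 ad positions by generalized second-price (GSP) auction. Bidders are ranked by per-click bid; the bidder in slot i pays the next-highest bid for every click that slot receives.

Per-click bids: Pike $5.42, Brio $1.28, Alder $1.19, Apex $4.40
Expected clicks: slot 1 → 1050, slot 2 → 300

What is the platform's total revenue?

Sorting advertisers: $5.42 (Pike) > $4.40 (Apex) > $1.28 (Brio) > …
Slot 1: Pike pays $4.40 × 1050 = $4620.00
Slot 2: Apex pays $1.28 × 300 = $384.00
Total = $5004.00

Total revenue: $5004.00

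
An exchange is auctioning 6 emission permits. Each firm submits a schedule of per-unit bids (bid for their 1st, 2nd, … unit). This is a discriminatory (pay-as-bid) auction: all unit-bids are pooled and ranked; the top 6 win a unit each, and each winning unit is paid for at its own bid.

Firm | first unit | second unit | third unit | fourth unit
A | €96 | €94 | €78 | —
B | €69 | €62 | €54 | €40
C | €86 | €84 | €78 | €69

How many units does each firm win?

Pooled unit-bids ranked (top 6): 96 (A-1), 94 (A-2), 86 (C-1), 84 (C-2), 78 (A-3), 78 (C-3)
Next rejected bid: €69 (not a price — pay-as-bid).
Allocation: A 3, C 3.

A 3, C 3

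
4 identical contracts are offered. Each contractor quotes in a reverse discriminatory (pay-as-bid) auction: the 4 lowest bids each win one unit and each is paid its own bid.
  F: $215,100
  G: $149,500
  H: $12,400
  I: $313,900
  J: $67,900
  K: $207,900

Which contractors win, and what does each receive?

H $12,400, J $67,900, G $149,500, K $207,900

Sorting: 12,400 (H), 67,900 (J), 149,500 (G), 207,900 (K), 215,100 (F), 313,900 (I)
Winners (4 units): H, J, G, K.
Each winner is paid its own bid: H $12,400, J $67,900, G $149,500, K $207,900.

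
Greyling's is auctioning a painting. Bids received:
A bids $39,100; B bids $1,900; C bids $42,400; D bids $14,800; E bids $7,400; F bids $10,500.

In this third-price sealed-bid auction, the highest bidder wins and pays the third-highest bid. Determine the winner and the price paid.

Bids in order: 42,400 (C) > 39,100 (A) > 14,800 (D) > 10,500 (F) > 7,400 (E) > 1,900 (B)
C is highest; pays the third-highest bid, $14,800.

C pays $14,800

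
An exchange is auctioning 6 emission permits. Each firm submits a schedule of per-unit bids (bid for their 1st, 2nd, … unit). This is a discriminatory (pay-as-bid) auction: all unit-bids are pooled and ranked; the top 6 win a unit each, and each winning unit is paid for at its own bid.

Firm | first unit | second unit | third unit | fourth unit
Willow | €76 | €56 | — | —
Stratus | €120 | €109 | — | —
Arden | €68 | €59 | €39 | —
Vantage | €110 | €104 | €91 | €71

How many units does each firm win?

Stratus 2, Vantage 3, Willow 1

All unit-bids, highest first — top 6: 120 (Stratus-1), 110 (Vantage-1), 109 (Stratus-2), 104 (Vantage-2), 91 (Vantage-3), 76 (Willow-1)
Next rejected bid: €71 (not a price — pay-as-bid).
Allocation: Stratus 2, Vantage 3, Willow 1.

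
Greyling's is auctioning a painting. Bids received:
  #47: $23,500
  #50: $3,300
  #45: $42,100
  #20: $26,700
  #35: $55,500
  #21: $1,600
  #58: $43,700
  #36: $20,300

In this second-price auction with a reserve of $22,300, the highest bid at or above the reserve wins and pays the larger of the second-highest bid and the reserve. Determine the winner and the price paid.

Rule: the highest bid at or above the reserve wins and pays the larger of the second-highest bid and the reserve.
Bids ranked: 55,500 (#35) > 43,700 (#58) > 42,100 (#45) > 26,700 (#20) > 23,500 (#47) > 20,300 (#36) > …
#35 has the top bid at or above the reserve ($55,500).
Second-highest bid $43,700 exceeds the reserve $22,300 → payment $43,700.

#35 pays $43,700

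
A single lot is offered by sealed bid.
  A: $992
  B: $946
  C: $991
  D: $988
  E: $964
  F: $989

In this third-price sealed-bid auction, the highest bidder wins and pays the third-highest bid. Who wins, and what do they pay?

A pays $989

Sorting bids: 992 (A) > 991 (C) > 989 (F) > 988 (D) > 964 (E) > 946 (B)
A is highest; pays the third-highest bid, $989.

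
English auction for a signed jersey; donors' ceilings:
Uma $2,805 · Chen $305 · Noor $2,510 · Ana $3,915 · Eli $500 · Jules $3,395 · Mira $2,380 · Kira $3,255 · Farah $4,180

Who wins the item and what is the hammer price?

Farah wins at $3,915

Sorting limits: 4,180 (Farah) > 3,915 (Ana) > 3,395 (Jules) > 3,255 (Kira) > 2,805 (Uma) > 2,510 (Noor) > …
Bidding ends when Ana exits at $3,915; Farah takes it.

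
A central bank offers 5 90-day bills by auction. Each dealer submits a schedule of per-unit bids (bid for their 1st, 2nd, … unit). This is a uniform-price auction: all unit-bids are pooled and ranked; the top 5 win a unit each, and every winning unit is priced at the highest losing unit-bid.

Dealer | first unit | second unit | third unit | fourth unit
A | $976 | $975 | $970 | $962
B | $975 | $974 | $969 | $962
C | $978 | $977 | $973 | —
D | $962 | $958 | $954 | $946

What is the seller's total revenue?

Total revenue: $4,870

All unit-bids, highest first — top 5: 978 (C-1), 977 (C-2), 976 (A-1), 975 (A-2), 975 (B-1)
Highest rejected unit-bid = $974.
Allocation: A 2, B 1, C 2. Every unit priced at $974.
Revenue = 5 × 974 = $4,870.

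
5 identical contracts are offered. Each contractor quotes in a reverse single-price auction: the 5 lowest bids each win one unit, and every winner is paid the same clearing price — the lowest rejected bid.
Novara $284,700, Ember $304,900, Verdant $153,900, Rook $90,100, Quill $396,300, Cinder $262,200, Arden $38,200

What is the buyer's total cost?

Total cost: $1,524,500

Ordering the bids: 38,200 (Arden), 90,100 (Rook), 153,900 (Verdant), 262,200 (Cinder), 284,700 (Novara), 304,900 (Ember), 396,300 (Quill)
Winners (5 units): Arden, Rook, Verdant, Cinder, Novara.
First losing bid is Ember's $304,900, which sets the uniform price.
Total cost = 5 × $304,900 = $1,524,500.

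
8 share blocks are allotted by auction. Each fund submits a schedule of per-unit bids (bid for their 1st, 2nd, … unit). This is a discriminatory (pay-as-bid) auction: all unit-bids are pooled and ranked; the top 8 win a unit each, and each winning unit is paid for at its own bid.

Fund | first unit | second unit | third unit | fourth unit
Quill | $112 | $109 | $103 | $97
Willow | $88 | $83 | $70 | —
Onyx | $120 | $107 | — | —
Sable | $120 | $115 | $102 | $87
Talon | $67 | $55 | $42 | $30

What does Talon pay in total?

Talon pays $0

All unit-bids, highest first — top 8: 120 (Onyx-1), 120 (Sable-1), 115 (Sable-2), 112 (Quill-1), 109 (Quill-2), 107 (Onyx-2), 103 (Quill-3), 102 (Sable-3)
Next rejected bid: $97 (not a price — pay-as-bid).
Talon wins no units.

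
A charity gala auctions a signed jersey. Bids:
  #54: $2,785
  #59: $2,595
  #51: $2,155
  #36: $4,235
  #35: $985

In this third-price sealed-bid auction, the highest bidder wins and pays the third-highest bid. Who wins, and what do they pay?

#36 pays $2,595

Bids ranked: 4,235 (#36) > 2,785 (#54) > 2,595 (#59) > 2,155 (#51) > 985 (#35)
#36 wins; payment is bid #3 in the ranking = $2,595.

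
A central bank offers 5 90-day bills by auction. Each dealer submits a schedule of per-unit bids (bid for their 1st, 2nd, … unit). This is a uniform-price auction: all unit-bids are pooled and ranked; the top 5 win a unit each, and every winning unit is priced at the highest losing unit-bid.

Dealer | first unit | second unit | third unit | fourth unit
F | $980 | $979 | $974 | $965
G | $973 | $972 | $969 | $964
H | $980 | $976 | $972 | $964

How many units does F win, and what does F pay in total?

F: 3 units, pays $2,919

All unit-bids, highest first — top 5: 980 (F-1), 980 (H-1), 979 (F-2), 976 (H-2), 974 (F-3)
First bid not allocated: $973.
F wins 3 unit(s) at $973 each.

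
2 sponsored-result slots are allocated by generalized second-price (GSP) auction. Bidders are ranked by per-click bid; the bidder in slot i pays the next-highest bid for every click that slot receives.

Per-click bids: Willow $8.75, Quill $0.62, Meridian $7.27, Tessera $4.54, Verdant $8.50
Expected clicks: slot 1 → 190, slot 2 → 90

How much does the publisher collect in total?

Total revenue: $2269.30

Per-click bids in order: $8.75 (Willow) > $8.50 (Verdant) > $7.27 (Meridian) > …
Slot 1: Willow pays $8.50 × 190 = $1615.00
Slot 2: Verdant pays $7.27 × 90 = $654.30
Total = $2269.30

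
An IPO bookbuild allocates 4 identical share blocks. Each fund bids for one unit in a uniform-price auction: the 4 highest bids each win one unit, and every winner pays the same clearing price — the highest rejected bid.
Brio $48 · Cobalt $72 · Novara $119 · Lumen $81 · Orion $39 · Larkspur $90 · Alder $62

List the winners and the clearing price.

Novara, Larkspur, Lumen, Cobalt; each pays $62

Ordering the bids: 119 (Novara), 90 (Larkspur), 81 (Lumen), 72 (Cobalt), 62 (Alder), 48 (Brio), …
Winners (4 units): Novara, Larkspur, Lumen, Cobalt.
Highest unsuccessful bid: $62 → clearing price.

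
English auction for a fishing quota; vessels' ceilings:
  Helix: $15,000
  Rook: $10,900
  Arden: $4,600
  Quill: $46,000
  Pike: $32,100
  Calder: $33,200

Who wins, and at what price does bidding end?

Quill wins at $33,200

Rule: the price rises until one bidder remains; the winner pays the price at which the last rival dropped out.
Sorting limits: 46,000 (Quill) > 33,200 (Calder) > 32,100 (Pike) > 15,000 (Helix) > 10,900 (Rook) > 4,600 (Arden)
Bidding ends when Calder exits at $33,200; Quill takes it.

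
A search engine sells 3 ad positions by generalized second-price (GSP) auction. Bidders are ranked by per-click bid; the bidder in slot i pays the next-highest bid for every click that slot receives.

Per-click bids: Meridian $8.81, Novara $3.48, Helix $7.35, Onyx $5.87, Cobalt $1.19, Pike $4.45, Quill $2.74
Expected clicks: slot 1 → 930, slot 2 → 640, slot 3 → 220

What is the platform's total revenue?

Per-click bids in order: $8.81 (Meridian) > $7.35 (Helix) > $5.87 (Onyx) > $4.45 (Pike) > …
Slot 1: Meridian pays $7.35 × 930 = $6835.50
Slot 2: Helix pays $5.87 × 640 = $3756.80
Slot 3: Onyx pays $4.45 × 220 = $979.00
Total = $11571.30

Total revenue: $11571.30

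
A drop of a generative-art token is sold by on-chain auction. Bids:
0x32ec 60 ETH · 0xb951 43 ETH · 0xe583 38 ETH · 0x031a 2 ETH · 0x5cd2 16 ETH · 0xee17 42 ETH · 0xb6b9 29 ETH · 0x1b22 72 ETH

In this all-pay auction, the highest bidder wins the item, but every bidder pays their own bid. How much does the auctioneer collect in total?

Bids ranked: 72 (0x1b22) > 60 (0x32ec) > 43 (0xb951) > 42 (0xee17) > 38 (0xe583) > 29 (0xb6b9) > …
0x1b22 wins with the top bid; all bids are sunk regardless.
Every bidder forfeits their bid regardless of winning.
Revenue = 60 + 43 + 38 + 2 + 16 + 42 + 29 + 72 = 302 ETH.

Total revenue: 302 ETH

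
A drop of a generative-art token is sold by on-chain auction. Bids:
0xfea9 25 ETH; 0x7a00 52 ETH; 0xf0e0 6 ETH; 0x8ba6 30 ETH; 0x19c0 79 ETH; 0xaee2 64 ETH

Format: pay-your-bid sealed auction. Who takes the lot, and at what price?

0x19c0 pays 79 ETH

Sorting bids: 79 (0x19c0) > 64 (0xaee2) > 52 (0x7a00) > 30 (0x8ba6) > 25 (0xfea9) > 6 (0xf0e0)
0x19c0 has the highest bid and pays exactly that: 79 ETH.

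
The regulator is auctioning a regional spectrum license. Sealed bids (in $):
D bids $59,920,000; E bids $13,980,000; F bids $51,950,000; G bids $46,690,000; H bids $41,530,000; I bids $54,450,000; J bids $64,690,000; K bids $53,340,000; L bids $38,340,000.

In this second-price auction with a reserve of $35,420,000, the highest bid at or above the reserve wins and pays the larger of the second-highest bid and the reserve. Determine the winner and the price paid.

J pays $59,920,000

Rule: the highest bid at or above the reserve wins and pays the larger of the second-highest bid and the reserve.
Bids in order: 64,690,000 (J) > 59,920,000 (D) > 54,450,000 (I) > 53,340,000 (K) > 51,950,000 (F) > 46,690,000 (G) > …
J has the top bid at or above the reserve ($64,690,000).
Second-highest bid $59,920,000 exceeds the reserve $35,420,000 → payment $59,920,000.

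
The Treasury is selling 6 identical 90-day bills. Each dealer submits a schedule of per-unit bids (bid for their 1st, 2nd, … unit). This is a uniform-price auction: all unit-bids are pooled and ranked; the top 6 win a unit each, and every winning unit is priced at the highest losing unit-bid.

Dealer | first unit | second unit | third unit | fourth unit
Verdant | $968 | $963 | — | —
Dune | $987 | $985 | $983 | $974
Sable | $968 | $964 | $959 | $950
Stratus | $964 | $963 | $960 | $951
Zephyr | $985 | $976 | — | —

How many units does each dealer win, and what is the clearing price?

Pooled unit-bids ranked (top 6): 987 (Dune-1), 985 (Dune-2), 985 (Zephyr-1), 983 (Dune-3), 976 (Zephyr-2), 974 (Dune-4)
First bid not allocated: $968.
Allocation: Dune 4, Zephyr 2.

Dune 4, Zephyr 2; clearing price $968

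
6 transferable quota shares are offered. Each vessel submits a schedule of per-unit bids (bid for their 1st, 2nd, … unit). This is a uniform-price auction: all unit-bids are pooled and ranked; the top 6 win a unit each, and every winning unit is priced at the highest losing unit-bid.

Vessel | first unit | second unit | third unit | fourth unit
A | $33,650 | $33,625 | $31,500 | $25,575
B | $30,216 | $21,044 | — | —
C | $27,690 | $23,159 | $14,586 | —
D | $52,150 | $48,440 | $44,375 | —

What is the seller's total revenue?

Total revenue: $181,296

Pooled unit-bids ranked (top 6): 52,150 (D-1), 48,440 (D-2), 44,375 (D-3), 33,650 (A-1), 33,625 (A-2), 31,500 (A-3)
The (k+1)-th unit-bid is $30,216.
Allocation: A 3, D 3. Every unit priced at $30,216.
Revenue = 6 × 30,216 = $181,296.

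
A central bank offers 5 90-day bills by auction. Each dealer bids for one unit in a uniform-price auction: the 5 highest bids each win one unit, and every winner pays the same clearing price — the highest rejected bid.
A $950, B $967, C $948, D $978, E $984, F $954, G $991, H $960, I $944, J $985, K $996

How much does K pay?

Sorting: 996 (K), 991 (G), 985 (J), 984 (E), 978 (D), 967 (B), 960 (H), …
Top 5: K, G, J, E, D.
Clearing price = highest rejected bid = $967.
K wins → pays $967.

K pays $967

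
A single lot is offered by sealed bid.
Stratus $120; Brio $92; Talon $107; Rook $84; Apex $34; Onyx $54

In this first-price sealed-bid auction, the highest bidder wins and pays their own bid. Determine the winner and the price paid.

Sorting bids: 120 (Stratus) > 107 (Talon) > 92 (Brio) > 84 (Rook) > 54 (Onyx) > 34 (Apex)
First-price: Stratus pays what they bid, $120.

Stratus pays $120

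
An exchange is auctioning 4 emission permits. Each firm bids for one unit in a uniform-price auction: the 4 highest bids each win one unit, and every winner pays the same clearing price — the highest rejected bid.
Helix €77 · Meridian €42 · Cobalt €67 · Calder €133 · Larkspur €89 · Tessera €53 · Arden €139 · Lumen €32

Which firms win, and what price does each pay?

Arden, Calder, Larkspur, Helix; each pays €67

Sorting: 139 (Arden), 133 (Calder), 89 (Larkspur), 77 (Helix), 67 (Cobalt), 53 (Tessera), …
The 4 highest are Arden, Calder, Larkspur, Helix.
First losing bid is Cobalt's €67, which sets the uniform price.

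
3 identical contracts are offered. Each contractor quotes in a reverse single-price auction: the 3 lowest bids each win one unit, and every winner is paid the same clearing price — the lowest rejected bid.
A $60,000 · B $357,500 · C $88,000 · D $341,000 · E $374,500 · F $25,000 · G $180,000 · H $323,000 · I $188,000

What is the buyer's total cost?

Sorting: 25,000 (F), 60,000 (A), 88,000 (C), 180,000 (G), 188,000 (I), …
Winners (3 units): F, A, C.
First losing bid is G's $180,000, which sets the uniform price.
Total cost = 3 × $180,000 = $540,000.

Total cost: $540,000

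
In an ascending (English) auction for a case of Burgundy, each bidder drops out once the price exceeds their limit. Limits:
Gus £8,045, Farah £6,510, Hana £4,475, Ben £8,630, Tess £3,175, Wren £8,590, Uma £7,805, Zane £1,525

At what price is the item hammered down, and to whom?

Ben wins at £8,590

Sorting limits: 8,630 (Ben) > 8,590 (Wren) > 8,045 (Gus) > 7,805 (Uma) > 6,510 (Farah) > 4,475 (Hana) > …
Bidding ends when Wren exits at £8,590; Ben takes it.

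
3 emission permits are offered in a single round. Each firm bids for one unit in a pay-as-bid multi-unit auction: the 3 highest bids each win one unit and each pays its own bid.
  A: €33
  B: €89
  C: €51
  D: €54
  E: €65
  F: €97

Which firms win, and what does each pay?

Ordering the bids: 97 (F), 89 (B), 65 (E), 54 (D), 51 (C), …
Winners (3 units): F, B, E.
Each winner pays its own bid: F €97, B €89, E €65.

F €97, B €89, E €65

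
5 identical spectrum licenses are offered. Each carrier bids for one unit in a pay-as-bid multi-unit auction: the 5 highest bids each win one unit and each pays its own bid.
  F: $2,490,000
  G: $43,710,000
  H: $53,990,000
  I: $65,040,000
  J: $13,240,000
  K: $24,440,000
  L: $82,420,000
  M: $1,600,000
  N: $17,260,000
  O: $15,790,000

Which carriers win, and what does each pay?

Bids ranked high→low: 82,420,000 (L), 65,040,000 (I), 53,990,000 (H), 43,710,000 (G), 24,440,000 (K), 17,260,000 (N), 15,790,000 (O), …
Winners (5 units): L, I, H, G, K.
Each winner pays its own bid: L $82,420,000, I $65,040,000, H $53,990,000, G $43,710,000, K $24,440,000.

L $82,420,000, I $65,040,000, H $53,990,000, G $43,710,000, K $24,440,000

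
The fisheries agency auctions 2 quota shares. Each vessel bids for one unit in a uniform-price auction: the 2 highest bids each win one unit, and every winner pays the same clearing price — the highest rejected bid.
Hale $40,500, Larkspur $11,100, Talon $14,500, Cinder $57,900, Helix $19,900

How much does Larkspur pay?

Bids ranked high→low: 57,900 (Cinder), 40,500 (Hale), 19,900 (Helix), 14,500 (Talon), …
Top 2: Cinder, Hale.
First losing bid is Helix's $19,900, which sets the uniform price.
Larkspur does not win → pays $0.

Larkspur pays $0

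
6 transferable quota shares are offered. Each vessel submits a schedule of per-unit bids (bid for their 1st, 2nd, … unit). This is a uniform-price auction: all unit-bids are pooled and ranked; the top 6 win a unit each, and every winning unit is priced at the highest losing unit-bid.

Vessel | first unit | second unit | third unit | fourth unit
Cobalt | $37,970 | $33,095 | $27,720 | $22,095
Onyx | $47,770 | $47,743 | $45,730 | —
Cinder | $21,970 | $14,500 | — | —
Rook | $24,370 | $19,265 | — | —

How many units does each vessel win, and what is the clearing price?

All unit-bids, highest first — top 6: 47,770 (Onyx-1), 47,743 (Onyx-2), 45,730 (Onyx-3), 37,970 (Cobalt-1), 33,095 (Cobalt-2), 27,720 (Cobalt-3)
The (k+1)-th unit-bid is $24,370.
Allocation: Cobalt 3, Onyx 3.

Cobalt 3, Onyx 3; clearing price $24,370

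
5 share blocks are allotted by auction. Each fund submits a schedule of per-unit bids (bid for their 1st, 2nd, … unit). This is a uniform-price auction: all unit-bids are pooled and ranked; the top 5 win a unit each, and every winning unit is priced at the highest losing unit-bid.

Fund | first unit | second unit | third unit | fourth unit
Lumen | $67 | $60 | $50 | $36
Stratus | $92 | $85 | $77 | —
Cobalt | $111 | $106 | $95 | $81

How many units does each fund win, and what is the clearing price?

Merging the schedules and taking the best 5: 111 (Cobalt-1), 106 (Cobalt-2), 95 (Cobalt-3), 92 (Stratus-1), 85 (Stratus-2)
First bid not allocated: $81.
Allocation: Cobalt 3, Stratus 2.

Cobalt 3, Stratus 2; clearing price $81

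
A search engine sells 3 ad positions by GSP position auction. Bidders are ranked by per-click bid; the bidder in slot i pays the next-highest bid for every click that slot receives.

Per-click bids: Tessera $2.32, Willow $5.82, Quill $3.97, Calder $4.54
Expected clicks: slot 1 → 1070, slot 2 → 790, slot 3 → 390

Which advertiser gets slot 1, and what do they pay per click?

Willow; $4.54 per click

Sorting advertisers: $5.82 (Willow) > $4.54 (Calder) > $3.97 (Quill) > $2.32 (Tessera)
Slot 1 goes to the first-ranked bidder, Willow, who pays the next bid down: $4.54/click.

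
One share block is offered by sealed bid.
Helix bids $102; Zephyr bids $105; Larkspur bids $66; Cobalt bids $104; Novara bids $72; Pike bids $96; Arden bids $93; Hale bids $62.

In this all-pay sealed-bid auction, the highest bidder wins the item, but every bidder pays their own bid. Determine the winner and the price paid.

Zephyr pays $105

Bids in order: 105 (Zephyr) > 104 (Cobalt) > 102 (Helix) > 96 (Pike) > 93 (Arden) > 72 (Novara) > …
Zephyr is highest and takes the item; every bidder forfeits their bid.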